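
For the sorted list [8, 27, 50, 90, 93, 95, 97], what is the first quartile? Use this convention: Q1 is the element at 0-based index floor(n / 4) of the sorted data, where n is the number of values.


The list has n = 7 elements.
Q1 index = floor(7 / 4) = floor(1.75) = 1
Counting from index 0 in the sorted data, the element at index 1 is 27.
Final answer: 27


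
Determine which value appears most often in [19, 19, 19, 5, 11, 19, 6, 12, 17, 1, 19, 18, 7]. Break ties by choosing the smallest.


Count the frequency of each value:
  1 appears 1 time(s)
  5 appears 1 time(s)
  6 appears 1 time(s)
  7 appears 1 time(s)
  11 appears 1 time(s)
  12 appears 1 time(s)
  17 appears 1 time(s)
  18 appears 1 time(s)
  19 appears 5 time(s)
Maximum frequency is 5.
Only 19 reaches that frequency, so it is the mode.
Final answer: 19


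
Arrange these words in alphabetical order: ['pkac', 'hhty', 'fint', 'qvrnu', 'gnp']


Compare strings character by character (the first differing letter decides):
  'fint' < 'gnp' since 'f' < 'g' at position 1
  'gnp' < 'hhty' since 'g' < 'h' at position 1
  'hhty' < 'pkac' since 'h' < 'p' at position 1
  'pkac' < 'qvrnu' since 'p' < 'q' at position 1
Chaining these comparisons gives the alphabetical order.
Final answer: ['fint', 'gnp', 'hhty', 'pkac', 'qvrnu']


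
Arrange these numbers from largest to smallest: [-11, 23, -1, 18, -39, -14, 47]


Original list: [-11, 23, -1, 18, -39, -14, 47]
Repeatedly take the largest remaining element:
  Remaining [-11, 23, -1, 18, -39, -14, 47] -> largest is 47
  Remaining [-11, 23, -1, 18, -39, -14] -> largest is 23
  Remaining [-11, -1, 18, -39, -14] -> largest is 18
  Remaining [-11, -1, -39, -14] -> largest is -1
  Remaining [-11, -39, -14] -> largest is -11
  Remaining [-39, -14] -> largest is -14
  Remaining [-39] -> largest is -39
Collecting the picks in order gives the descending list.
Final answer: [47, 23, 18, -1, -11, -14, -39]


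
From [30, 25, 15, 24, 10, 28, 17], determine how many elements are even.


Check each element:
  30 is even
  25 is odd
  15 is odd
  24 is even
  10 is even
  28 is even
  17 is odd
Evens: [30, 24, 10, 28]
Count of evens = 4
Final answer: 4


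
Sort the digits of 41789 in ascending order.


The number 41789 has digits: 4, 1, 7, 8, 9
Sorted: 1, 4, 7, 8, 9
Joining the sorted digits gives the result.
Final answer: 14789


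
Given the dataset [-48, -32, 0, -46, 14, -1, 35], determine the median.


First, sort the list: [-48, -46, -32, -1, 0, 14, 35]
The list has 7 elements (odd count).
The middle index is 3 (0-based), and the element there is -1.
Final answer: -1


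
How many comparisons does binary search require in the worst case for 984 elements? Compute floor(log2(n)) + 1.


Binary search halves the search space each step.
Maximum comparisons = floor(log2(984)) + 1
log2(984) = 9.9425
floor(log2(984)) = 9, so 9 + 1 = 10
Final answer: 10


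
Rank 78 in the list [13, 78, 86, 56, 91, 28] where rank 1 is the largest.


Sort descending: [91, 86, 78, 56, 28, 13]
Find 78 in the sorted list.
78 is at position 3.
Final answer: 3


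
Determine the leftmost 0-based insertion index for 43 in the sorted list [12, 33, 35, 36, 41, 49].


List is sorted: [12, 33, 35, 36, 41, 49]
We need the leftmost position where 43 can be inserted, i.e. the first index whose element is >= 43 (or the end of the list if none is).
Binary search with low=0, high=6 (0-based indices):
  low=0, high=6, mid=3: a[3]=36 < 43, so low = 4
  low=4, high=6, mid=5: a[5]=49 >= 43, so high = 5
  low=4, high=5, mid=4: a[4]=41 < 43, so low = 5
Now low = high = 5, so the insertion index is 5.
Final answer: 5


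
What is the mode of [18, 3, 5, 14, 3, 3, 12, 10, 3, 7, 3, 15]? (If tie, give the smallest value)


Count the frequency of each value:
  3 appears 5 time(s)
  5 appears 1 time(s)
  7 appears 1 time(s)
  10 appears 1 time(s)
  12 appears 1 time(s)
  14 appears 1 time(s)
  15 appears 1 time(s)
  18 appears 1 time(s)
Maximum frequency is 5.
Only 3 reaches that frequency, so it is the mode.
Final answer: 3


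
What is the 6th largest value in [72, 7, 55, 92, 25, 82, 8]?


Sort descending: [92, 82, 72, 55, 25, 8, 7]
The 6th element (1-indexed) is at index 5.
Value = 8
Final answer: 8


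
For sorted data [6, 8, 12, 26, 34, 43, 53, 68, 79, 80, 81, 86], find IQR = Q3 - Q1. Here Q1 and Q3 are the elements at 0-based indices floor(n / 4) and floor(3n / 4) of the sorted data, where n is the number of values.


The data has n = 12 elements.
Q1 index = floor(12 / 4) = floor(3) = 3; Q3 index = floor(3 * 12 / 4) = floor(9) = 9
Q1 = element at index 3 = 26
Q3 = element at index 9 = 80
IQR = 80 - 26 = 54
Final answer: 54


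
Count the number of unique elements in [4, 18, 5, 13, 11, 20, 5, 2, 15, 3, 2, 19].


List all unique values:
Distinct values: [2, 3, 4, 5, 11, 13, 15, 18, 19, 20]
Count = 10
Final answer: 10


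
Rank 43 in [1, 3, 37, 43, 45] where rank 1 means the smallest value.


Sort ascending: [1, 3, 37, 43, 45]
Find 43 in the sorted list.
43 is at position 4 (1-indexed).
Final answer: 4


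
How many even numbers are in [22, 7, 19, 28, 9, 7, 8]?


Check each element:
  22 is even
  7 is odd
  19 is odd
  28 is even
  9 is odd
  7 is odd
  8 is even
Evens: [22, 28, 8]
Count of evens = 3
Final answer: 3


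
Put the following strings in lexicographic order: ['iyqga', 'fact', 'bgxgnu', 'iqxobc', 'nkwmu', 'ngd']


Compare strings character by character (the first differing letter decides):
  'bgxgnu' < 'fact' since 'b' < 'f' at position 1
  'fact' < 'iqxobc' since 'f' < 'i' at position 1
  'iqxobc' < 'iyqga' since 'q' < 'y' at position 2
  'iyqga' < 'ngd' since 'i' < 'n' at position 1
  'ngd' < 'nkwmu' since 'g' < 'k' at position 2
Chaining these comparisons gives the alphabetical order.
Final answer: ['bgxgnu', 'fact', 'iqxobc', 'iyqga', 'ngd', 'nkwmu']


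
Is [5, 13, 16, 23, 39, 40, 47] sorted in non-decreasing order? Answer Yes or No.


Check consecutive pairs:
  5 <= 13? True
  13 <= 16? True
  16 <= 23? True
  23 <= 39? True
  39 <= 40? True
  40 <= 47? True
Every consecutive pair is in order, so the list is non-decreasing.
Final answer: Yes


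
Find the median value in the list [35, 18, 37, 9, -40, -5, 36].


First, sort the list: [-40, -5, 9, 18, 35, 36, 37]
The list has 7 elements (odd count).
The middle index is 3 (0-based), and the element there is 18.
Final answer: 18


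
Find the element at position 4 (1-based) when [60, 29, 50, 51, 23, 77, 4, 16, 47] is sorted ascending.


Sort ascending: [4, 16, 23, 29, 47, 50, 51, 60, 77]
The 4th element (1-indexed) is at index 3.
Value = 29
Final answer: 29


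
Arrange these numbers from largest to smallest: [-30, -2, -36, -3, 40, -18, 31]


Original list: [-30, -2, -36, -3, 40, -18, 31]
Repeatedly take the largest remaining element:
  Remaining [-30, -2, -36, -3, 40, -18, 31] -> largest is 40
  Remaining [-30, -2, -36, -3, -18, 31] -> largest is 31
  Remaining [-30, -2, -36, -3, -18] -> largest is -2
  Remaining [-30, -36, -3, -18] -> largest is -3
  Remaining [-30, -36, -18] -> largest is -18
  Remaining [-30, -36] -> largest is -30
  Remaining [-36] -> largest is -36
Collecting the picks in order gives the descending list.
Final answer: [40, 31, -2, -3, -18, -30, -36]


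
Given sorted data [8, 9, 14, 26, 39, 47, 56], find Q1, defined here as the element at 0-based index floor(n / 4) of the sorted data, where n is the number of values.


The list has n = 7 elements.
Q1 index = floor(7 / 4) = floor(1.75) = 1
Counting from index 0 in the sorted data, the element at index 1 is 9.
Final answer: 9


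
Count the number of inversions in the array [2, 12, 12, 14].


For each element, count the later elements that are smaller than it:
  2 (index 0): smaller elements after it = [] -> 0
  12 (index 1): smaller elements after it = [] -> 0
  12 (index 2): smaller elements after it = [] -> 0
Total inversions = 0 + 0 + 0 = 0
Final answer: 0


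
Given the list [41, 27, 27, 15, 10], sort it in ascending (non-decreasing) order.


Original list: [41, 27, 27, 15, 10]
Repeatedly take the smallest remaining element:
  Remaining [41, 27, 27, 15, 10] -> smallest is 10
  Remaining [41, 27, 27, 15] -> smallest is 15
  Remaining [41, 27, 27] -> smallest is 27
  Remaining [41, 27] -> smallest is 27
  Remaining [41] -> smallest is 41
Collecting the picks in order gives the sorted list.
Final answer: [10, 15, 27, 27, 41]


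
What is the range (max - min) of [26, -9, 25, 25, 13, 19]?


Maximum value: 26
Minimum value: -9
Range = 26 - (-9) = 35
Final answer: 35


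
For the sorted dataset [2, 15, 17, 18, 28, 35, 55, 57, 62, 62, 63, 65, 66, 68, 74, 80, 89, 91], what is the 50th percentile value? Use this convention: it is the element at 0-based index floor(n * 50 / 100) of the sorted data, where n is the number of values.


The dataset has n = 18 elements.
Index = floor(18 * 50 / 100) = floor(900 / 100) = floor(9) = 9
Counting from index 0 in the sorted data, the element at index 9 is 62.
Final answer: 62


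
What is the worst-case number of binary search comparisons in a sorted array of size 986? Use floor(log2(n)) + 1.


Binary search halves the search space each step.
Maximum comparisons = floor(log2(986)) + 1
log2(986) = 9.9454
floor(log2(986)) = 9, so 9 + 1 = 10
Final answer: 10


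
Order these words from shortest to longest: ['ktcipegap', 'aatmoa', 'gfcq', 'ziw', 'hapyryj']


Compute lengths:
  'ktcipegap' has length 9
  'aatmoa' has length 6
  'gfcq' has length 4
  'ziw' has length 3
  'hapyryj' has length 7
Lengths in increasing order: 3 < 4 < 6 < 7 < 9
Listing the words in that order gives the answer.
Final answer: ['ziw', 'gfcq', 'aatmoa', 'hapyryj', 'ktcipegap']


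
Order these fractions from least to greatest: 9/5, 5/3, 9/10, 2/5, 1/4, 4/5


Convert to decimal for comparison:
  9/5 = 1.8
  5/3 = 1.6667
  9/10 = 0.9
  2/5 = 0.4
  1/4 = 0.25
  4/5 = 0.8
Decimals in increasing order: 0.25 < 0.4 < 0.8 < 0.9 < 1.6667 < 1.8
Writing each back as its fraction gives the sorted order.
Final answer: 1/4, 2/5, 4/5, 9/10, 5/3, 9/5


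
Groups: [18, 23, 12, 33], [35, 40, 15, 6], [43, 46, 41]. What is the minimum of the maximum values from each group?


Find max of each group:
  Group 1: [18, 23, 12, 33] -> max = 33
  Group 2: [35, 40, 15, 6] -> max = 40
  Group 3: [43, 46, 41] -> max = 46
Maxes: [33, 40, 46]
Minimum of maxes = 33
Final answer: 33


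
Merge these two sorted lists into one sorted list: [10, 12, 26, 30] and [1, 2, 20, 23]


List A: [10, 12, 26, 30]
List B: [1, 2, 20, 23]
Repeatedly compare the front elements and take the smaller:
  10 vs 1 -> take 1
  10 vs 2 -> take 2
  10 vs 20 -> take 10
  12 vs 20 -> take 12
  26 vs 20 -> take 20
  26 vs 23 -> take 23
  B is exhausted; append the rest of A: [26, 30]
Final answer: [1, 2, 10, 12, 20, 23, 26, 30]


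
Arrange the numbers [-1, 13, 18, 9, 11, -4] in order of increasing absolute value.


Compute absolute values:
  |-1| = 1
  |13| = 13
  |18| = 18
  |9| = 9
  |11| = 11
  |-4| = 4
Absolute values in increasing order: 1 < 4 < 9 < 11 < 13 < 18
Listing the original numbers in that order gives the answer.
Final answer: [-1, -4, 9, 11, 13, 18]


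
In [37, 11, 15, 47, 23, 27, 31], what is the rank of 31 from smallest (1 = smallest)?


Sort ascending: [11, 15, 23, 27, 31, 37, 47]
Find 31 in the sorted list.
31 is at position 5 (1-indexed).
Final answer: 5


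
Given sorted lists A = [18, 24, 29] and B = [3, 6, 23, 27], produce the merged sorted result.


List A: [18, 24, 29]
List B: [3, 6, 23, 27]
Repeatedly compare the front elements and take the smaller:
  18 vs 3 -> take 3
  18 vs 6 -> take 6
  18 vs 23 -> take 18
  24 vs 23 -> take 23
  24 vs 27 -> take 24
  29 vs 27 -> take 27
  B is exhausted; append the rest of A: [29]
Final answer: [3, 6, 18, 23, 24, 27, 29]


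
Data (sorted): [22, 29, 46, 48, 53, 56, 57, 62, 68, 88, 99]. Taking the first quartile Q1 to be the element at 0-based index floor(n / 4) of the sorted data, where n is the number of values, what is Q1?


The list has n = 11 elements.
Q1 index = floor(11 / 4) = floor(2.75) = 2
Counting from index 0 in the sorted data, the element at index 2 is 46.
Final answer: 46


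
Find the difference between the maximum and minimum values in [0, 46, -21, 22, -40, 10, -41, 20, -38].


Maximum value: 46
Minimum value: -41
Range = 46 - (-41) = 87
Final answer: 87


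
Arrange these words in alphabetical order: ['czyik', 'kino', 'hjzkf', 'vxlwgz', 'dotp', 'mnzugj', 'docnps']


Compare strings character by character (the first differing letter decides):
  'czyik' < 'docnps' since 'c' < 'd' at position 1
  'docnps' < 'dotp' since 'c' < 't' at position 3
  'dotp' < 'hjzkf' since 'd' < 'h' at position 1
  'hjzkf' < 'kino' since 'h' < 'k' at position 1
  'kino' < 'mnzugj' since 'k' < 'm' at position 1
  'mnzugj' < 'vxlwgz' since 'm' < 'v' at position 1
Chaining these comparisons gives the alphabetical order.
Final answer: ['czyik', 'docnps', 'dotp', 'hjzkf', 'kino', 'mnzugj', 'vxlwgz']


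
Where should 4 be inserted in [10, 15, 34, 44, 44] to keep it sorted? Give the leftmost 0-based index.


List is sorted: [10, 15, 34, 44, 44]
We need the leftmost position where 4 can be inserted, i.e. the first index whose element is >= 4 (or the end of the list if none is).
Binary search with low=0, high=5 (0-based indices):
  low=0, high=5, mid=2: a[2]=34 >= 4, so high = 2
  low=0, high=2, mid=1: a[1]=15 >= 4, so high = 1
  low=0, high=1, mid=0: a[0]=10 >= 4, so high = 0
Now low = high = 0, so the insertion index is 0.
Final answer: 0


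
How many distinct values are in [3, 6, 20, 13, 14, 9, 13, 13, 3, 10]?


List all unique values:
Distinct values: [3, 6, 9, 10, 13, 14, 20]
Count = 7
Final answer: 7


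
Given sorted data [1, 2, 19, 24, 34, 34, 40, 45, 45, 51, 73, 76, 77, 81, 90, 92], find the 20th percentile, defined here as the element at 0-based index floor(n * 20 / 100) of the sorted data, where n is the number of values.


The dataset has n = 16 elements.
Index = floor(16 * 20 / 100) = floor(320 / 100) = floor(3.2) = 3
Counting from index 0 in the sorted data, the element at index 3 is 24.
Final answer: 24


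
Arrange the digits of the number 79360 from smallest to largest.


The number 79360 has digits: 7, 9, 3, 6, 0
Sorted: 0, 3, 6, 7, 9
Joining the sorted digits gives the result.
Final answer: 03679


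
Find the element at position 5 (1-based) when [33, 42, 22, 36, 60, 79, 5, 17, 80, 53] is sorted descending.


Sort descending: [80, 79, 60, 53, 42, 36, 33, 22, 17, 5]
The 5th element (1-indexed) is at index 4.
Value = 42
Final answer: 42


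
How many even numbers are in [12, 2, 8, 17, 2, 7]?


Check each element:
  12 is even
  2 is even
  8 is even
  17 is odd
  2 is even
  7 is odd
Evens: [12, 2, 8, 2]
Count of evens = 4
Final answer: 4


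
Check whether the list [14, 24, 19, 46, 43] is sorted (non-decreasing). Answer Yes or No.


Check consecutive pairs:
  14 <= 24? True
  24 <= 19? False
  19 <= 46? True
  46 <= 43? False
2 consecutive pair(s) are out of order, so the list is not sorted.
Final answer: No


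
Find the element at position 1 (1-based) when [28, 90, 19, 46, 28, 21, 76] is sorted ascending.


Sort ascending: [19, 21, 28, 28, 46, 76, 90]
The 1st element (1-indexed) is at index 0.
Value = 19
Final answer: 19


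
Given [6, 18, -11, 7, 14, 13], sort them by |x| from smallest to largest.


Compute absolute values:
  |6| = 6
  |18| = 18
  |-11| = 11
  |7| = 7
  |14| = 14
  |13| = 13
Absolute values in increasing order: 6 < 7 < 11 < 13 < 14 < 18
Listing the original numbers in that order gives the answer.
Final answer: [6, 7, -11, 13, 14, 18]


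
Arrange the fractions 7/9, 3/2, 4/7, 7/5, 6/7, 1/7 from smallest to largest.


Convert to decimal for comparison:
  7/9 = 0.7778
  3/2 = 1.5
  4/7 = 0.5714
  7/5 = 1.4
  6/7 = 0.8571
  1/7 = 0.1429
Decimals in increasing order: 0.1429 < 0.5714 < 0.7778 < 0.8571 < 1.4 < 1.5
Writing each back as its fraction gives the sorted order.
Final answer: 1/7, 4/7, 7/9, 6/7, 7/5, 3/2


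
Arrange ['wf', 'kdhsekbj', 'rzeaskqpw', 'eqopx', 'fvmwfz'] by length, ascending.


Compute lengths:
  'wf' has length 2
  'kdhsekbj' has length 8
  'rzeaskqpw' has length 9
  'eqopx' has length 5
  'fvmwfz' has length 6
Lengths in increasing order: 2 < 5 < 6 < 8 < 9
Listing the words in that order gives the answer.
Final answer: ['wf', 'eqopx', 'fvmwfz', 'kdhsekbj', 'rzeaskqpw']


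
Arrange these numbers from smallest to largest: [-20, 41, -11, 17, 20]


Original list: [-20, 41, -11, 17, 20]
Repeatedly take the smallest remaining element:
  Remaining [-20, 41, -11, 17, 20] -> smallest is -20
  Remaining [41, -11, 17, 20] -> smallest is -11
  Remaining [41, 17, 20] -> smallest is 17
  Remaining [41, 20] -> smallest is 20
  Remaining [41] -> smallest is 41
Collecting the picks in order gives the sorted list.
Final answer: [-20, -11, 17, 20, 41]


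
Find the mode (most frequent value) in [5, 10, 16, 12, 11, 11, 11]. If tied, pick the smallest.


Count the frequency of each value:
  5 appears 1 time(s)
  10 appears 1 time(s)
  11 appears 3 time(s)
  12 appears 1 time(s)
  16 appears 1 time(s)
Maximum frequency is 3.
Only 11 reaches that frequency, so it is the mode.
Final answer: 11


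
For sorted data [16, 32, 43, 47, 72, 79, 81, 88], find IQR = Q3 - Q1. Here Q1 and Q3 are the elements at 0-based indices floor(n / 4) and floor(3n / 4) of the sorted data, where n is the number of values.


The data has n = 8 elements.
Q1 index = floor(8 / 4) = floor(2) = 2; Q3 index = floor(3 * 8 / 4) = floor(6) = 6
Q1 = element at index 2 = 43
Q3 = element at index 6 = 81
IQR = 81 - 43 = 38
Final answer: 38


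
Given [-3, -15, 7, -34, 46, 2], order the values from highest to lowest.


Original list: [-3, -15, 7, -34, 46, 2]
Repeatedly take the largest remaining element:
  Remaining [-3, -15, 7, -34, 46, 2] -> largest is 46
  Remaining [-3, -15, 7, -34, 2] -> largest is 7
  Remaining [-3, -15, -34, 2] -> largest is 2
  Remaining [-3, -15, -34] -> largest is -3
  Remaining [-15, -34] -> largest is -15
  Remaining [-34] -> largest is -34
Collecting the picks in order gives the descending list.
Final answer: [46, 7, 2, -3, -15, -34]


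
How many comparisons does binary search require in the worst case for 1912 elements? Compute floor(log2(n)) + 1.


Binary search halves the search space each step.
Maximum comparisons = floor(log2(1912)) + 1
log2(1912) = 10.9009
floor(log2(1912)) = 10, so 10 + 1 = 11
Final answer: 11


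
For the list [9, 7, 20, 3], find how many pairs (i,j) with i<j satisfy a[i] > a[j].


For each element, count the later elements that are smaller than it:
  9 (index 0): smaller elements after it = [7, 3] -> 2
  7 (index 1): smaller elements after it = [3] -> 1
  20 (index 2): smaller elements after it = [3] -> 1
Total inversions = 2 + 1 + 1 = 4
Final answer: 4


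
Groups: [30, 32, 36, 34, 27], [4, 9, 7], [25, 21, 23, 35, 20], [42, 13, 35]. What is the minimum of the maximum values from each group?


Find max of each group:
  Group 1: [30, 32, 36, 34, 27] -> max = 36
  Group 2: [4, 9, 7] -> max = 9
  Group 3: [25, 21, 23, 35, 20] -> max = 35
  Group 4: [42, 13, 35] -> max = 42
Maxes: [36, 9, 35, 42]
Minimum of maxes = 9
Final answer: 9


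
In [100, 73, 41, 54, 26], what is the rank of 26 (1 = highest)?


Sort descending: [100, 73, 54, 41, 26]
Find 26 in the sorted list.
26 is at position 5.
Final answer: 5


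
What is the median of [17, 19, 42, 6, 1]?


First, sort the list: [1, 6, 17, 19, 42]
The list has 5 elements (odd count).
The middle index is 2 (0-based), and the element there is 17.
Final answer: 17


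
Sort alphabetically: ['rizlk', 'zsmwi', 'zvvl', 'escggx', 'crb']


Compare strings character by character (the first differing letter decides):
  'crb' < 'escggx' since 'c' < 'e' at position 1
  'escggx' < 'rizlk' since 'e' < 'r' at position 1
  'rizlk' < 'zsmwi' since 'r' < 'z' at position 1
  'zsmwi' < 'zvvl' since 's' < 'v' at position 2
Chaining these comparisons gives the alphabetical order.
Final answer: ['crb', 'escggx', 'rizlk', 'zsmwi', 'zvvl']


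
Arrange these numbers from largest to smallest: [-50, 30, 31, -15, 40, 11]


Original list: [-50, 30, 31, -15, 40, 11]
Repeatedly take the largest remaining element:
  Remaining [-50, 30, 31, -15, 40, 11] -> largest is 40
  Remaining [-50, 30, 31, -15, 11] -> largest is 31
  Remaining [-50, 30, -15, 11] -> largest is 30
  Remaining [-50, -15, 11] -> largest is 11
  Remaining [-50, -15] -> largest is -15
  Remaining [-50] -> largest is -50
Collecting the picks in order gives the descending list.
Final answer: [40, 31, 30, 11, -15, -50]


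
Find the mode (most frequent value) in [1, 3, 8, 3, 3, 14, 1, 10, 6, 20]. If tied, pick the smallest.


Count the frequency of each value:
  1 appears 2 time(s)
  3 appears 3 time(s)
  6 appears 1 time(s)
  8 appears 1 time(s)
  10 appears 1 time(s)
  14 appears 1 time(s)
  20 appears 1 time(s)
Maximum frequency is 3.
Only 3 reaches that frequency, so it is the mode.
Final answer: 3


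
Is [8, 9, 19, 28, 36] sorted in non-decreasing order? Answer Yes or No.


Check consecutive pairs:
  8 <= 9? True
  9 <= 19? True
  19 <= 28? True
  28 <= 36? True
Every consecutive pair is in order, so the list is non-decreasing.
Final answer: Yes


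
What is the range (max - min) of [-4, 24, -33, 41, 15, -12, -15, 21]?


Maximum value: 41
Minimum value: -33
Range = 41 - (-33) = 74
Final answer: 74


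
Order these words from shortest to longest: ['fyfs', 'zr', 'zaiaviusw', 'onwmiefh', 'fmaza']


Compute lengths:
  'fyfs' has length 4
  'zr' has length 2
  'zaiaviusw' has length 9
  'onwmiefh' has length 8
  'fmaza' has length 5
Lengths in increasing order: 2 < 4 < 5 < 8 < 9
Listing the words in that order gives the answer.
Final answer: ['zr', 'fyfs', 'fmaza', 'onwmiefh', 'zaiaviusw']


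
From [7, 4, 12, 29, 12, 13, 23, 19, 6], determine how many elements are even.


Check each element:
  7 is odd
  4 is even
  12 is even
  29 is odd
  12 is even
  13 is odd
  23 is odd
  19 is odd
  6 is even
Evens: [4, 12, 12, 6]
Count of evens = 4
Final answer: 4


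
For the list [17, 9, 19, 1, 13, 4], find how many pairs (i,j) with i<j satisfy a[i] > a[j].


For each element, count the later elements that are smaller than it:
  17 (index 0): smaller elements after it = [9, 1, 13, 4] -> 4
  9 (index 1): smaller elements after it = [1, 4] -> 2
  19 (index 2): smaller elements after it = [1, 13, 4] -> 3
  1 (index 3): smaller elements after it = [] -> 0
  13 (index 4): smaller elements after it = [4] -> 1
Total inversions = 4 + 2 + 3 + 0 + 1 = 10
Final answer: 10


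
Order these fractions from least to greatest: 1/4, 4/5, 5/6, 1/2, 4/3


Convert to decimal for comparison:
  1/4 = 0.25
  4/5 = 0.8
  5/6 = 0.8333
  1/2 = 0.5
  4/3 = 1.3333
Decimals in increasing order: 0.25 < 0.5 < 0.8 < 0.8333 < 1.3333
Writing each back as its fraction gives the sorted order.
Final answer: 1/4, 1/2, 4/5, 5/6, 4/3


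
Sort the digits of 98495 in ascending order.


The number 98495 has digits: 9, 8, 4, 9, 5
Sorted: 4, 5, 8, 9, 9
Joining the sorted digits gives the result.
Final answer: 45899


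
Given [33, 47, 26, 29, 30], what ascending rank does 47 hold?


Sort ascending: [26, 29, 30, 33, 47]
Find 47 in the sorted list.
47 is at position 5 (1-indexed).
Final answer: 5


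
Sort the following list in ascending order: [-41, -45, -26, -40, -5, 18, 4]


Original list: [-41, -45, -26, -40, -5, 18, 4]
Repeatedly take the smallest remaining element:
  Remaining [-41, -45, -26, -40, -5, 18, 4] -> smallest is -45
  Remaining [-41, -26, -40, -5, 18, 4] -> smallest is -41
  Remaining [-26, -40, -5, 18, 4] -> smallest is -40
  Remaining [-26, -5, 18, 4] -> smallest is -26
  Remaining [-5, 18, 4] -> smallest is -5
  Remaining [18, 4] -> smallest is 4
  Remaining [18] -> smallest is 18
Collecting the picks in order gives the sorted list.
Final answer: [-45, -41, -40, -26, -5, 4, 18]


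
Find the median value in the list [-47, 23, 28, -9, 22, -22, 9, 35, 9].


First, sort the list: [-47, -22, -9, 9, 9, 22, 23, 28, 35]
The list has 9 elements (odd count).
The middle index is 4 (0-based), and the element there is 9.
Final answer: 9


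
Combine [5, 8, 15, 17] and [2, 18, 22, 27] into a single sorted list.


List A: [5, 8, 15, 17]
List B: [2, 18, 22, 27]
Repeatedly compare the front elements and take the smaller:
  5 vs 2 -> take 2
  5 vs 18 -> take 5
  8 vs 18 -> take 8
  15 vs 18 -> take 15
  17 vs 18 -> take 17
  A is exhausted; append the rest of B: [18, 22, 27]
Final answer: [2, 5, 8, 15, 17, 18, 22, 27]


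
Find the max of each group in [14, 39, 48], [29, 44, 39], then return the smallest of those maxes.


Find max of each group:
  Group 1: [14, 39, 48] -> max = 48
  Group 2: [29, 44, 39] -> max = 44
Maxes: [48, 44]
Minimum of maxes = 44
Final answer: 44


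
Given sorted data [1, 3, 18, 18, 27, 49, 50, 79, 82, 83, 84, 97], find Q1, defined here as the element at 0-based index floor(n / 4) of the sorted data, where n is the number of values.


The list has n = 12 elements.
Q1 index = floor(12 / 4) = floor(3) = 3
Counting from index 0 in the sorted data, the element at index 3 is 18.
Final answer: 18


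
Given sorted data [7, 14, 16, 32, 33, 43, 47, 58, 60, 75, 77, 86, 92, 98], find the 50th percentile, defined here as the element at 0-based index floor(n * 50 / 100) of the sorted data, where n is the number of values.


The dataset has n = 14 elements.
Index = floor(14 * 50 / 100) = floor(700 / 100) = floor(7) = 7
Counting from index 0 in the sorted data, the element at index 7 is 58.
Final answer: 58


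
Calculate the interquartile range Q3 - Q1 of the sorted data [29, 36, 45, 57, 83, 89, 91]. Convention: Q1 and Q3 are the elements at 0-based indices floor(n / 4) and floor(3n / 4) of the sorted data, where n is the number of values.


The data has n = 7 elements.
Q1 index = floor(7 / 4) = floor(1.75) = 1; Q3 index = floor(3 * 7 / 4) = floor(5.25) = 5
Q1 = element at index 1 = 36
Q3 = element at index 5 = 89
IQR = 89 - 36 = 53
Final answer: 53


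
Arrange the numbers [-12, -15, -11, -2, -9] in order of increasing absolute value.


Compute absolute values:
  |-12| = 12
  |-15| = 15
  |-11| = 11
  |-2| = 2
  |-9| = 9
Absolute values in increasing order: 2 < 9 < 11 < 12 < 15
Listing the original numbers in that order gives the answer.
Final answer: [-2, -9, -11, -12, -15]


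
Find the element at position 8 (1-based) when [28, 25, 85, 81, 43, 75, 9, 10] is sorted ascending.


Sort ascending: [9, 10, 25, 28, 43, 75, 81, 85]
The 8th element (1-indexed) is at index 7.
Value = 85
Final answer: 85


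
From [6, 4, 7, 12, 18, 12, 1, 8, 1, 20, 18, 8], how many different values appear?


List all unique values:
Distinct values: [1, 4, 6, 7, 8, 12, 18, 20]
Count = 8
Final answer: 8


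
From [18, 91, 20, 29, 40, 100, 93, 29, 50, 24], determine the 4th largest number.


Sort descending: [100, 93, 91, 50, 40, 29, 29, 24, 20, 18]
The 4th element (1-indexed) is at index 3.
Value = 50
Final answer: 50


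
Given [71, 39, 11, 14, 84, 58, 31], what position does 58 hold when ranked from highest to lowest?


Sort descending: [84, 71, 58, 39, 31, 14, 11]
Find 58 in the sorted list.
58 is at position 3.
Final answer: 3


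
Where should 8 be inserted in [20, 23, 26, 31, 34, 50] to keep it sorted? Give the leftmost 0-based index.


List is sorted: [20, 23, 26, 31, 34, 50]
We need the leftmost position where 8 can be inserted, i.e. the first index whose element is >= 8 (or the end of the list if none is).
Binary search with low=0, high=6 (0-based indices):
  low=0, high=6, mid=3: a[3]=31 >= 8, so high = 3
  low=0, high=3, mid=1: a[1]=23 >= 8, so high = 1
  low=0, high=1, mid=0: a[0]=20 >= 8, so high = 0
Now low = high = 0, so the insertion index is 0.
Final answer: 0


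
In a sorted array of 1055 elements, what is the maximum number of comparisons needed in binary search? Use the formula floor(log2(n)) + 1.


Binary search halves the search space each step.
Maximum comparisons = floor(log2(1055)) + 1
log2(1055) = 10.043
floor(log2(1055)) = 10, so 10 + 1 = 11
Final answer: 11


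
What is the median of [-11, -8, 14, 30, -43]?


First, sort the list: [-43, -11, -8, 14, 30]
The list has 5 elements (odd count).
The middle index is 2 (0-based), and the element there is -8.
Final answer: -8


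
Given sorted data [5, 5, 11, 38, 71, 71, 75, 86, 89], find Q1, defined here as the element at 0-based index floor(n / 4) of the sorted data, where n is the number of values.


The list has n = 9 elements.
Q1 index = floor(9 / 4) = floor(2.25) = 2
Counting from index 0 in the sorted data, the element at index 2 is 11.
Final answer: 11


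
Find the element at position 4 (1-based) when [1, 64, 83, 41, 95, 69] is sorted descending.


Sort descending: [95, 83, 69, 64, 41, 1]
The 4th element (1-indexed) is at index 3.
Value = 64
Final answer: 64


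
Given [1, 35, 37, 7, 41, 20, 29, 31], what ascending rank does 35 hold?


Sort ascending: [1, 7, 20, 29, 31, 35, 37, 41]
Find 35 in the sorted list.
35 is at position 6 (1-indexed).
Final answer: 6


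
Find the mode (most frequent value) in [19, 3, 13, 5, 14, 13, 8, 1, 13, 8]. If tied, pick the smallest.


Count the frequency of each value:
  1 appears 1 time(s)
  3 appears 1 time(s)
  5 appears 1 time(s)
  8 appears 2 time(s)
  13 appears 3 time(s)
  14 appears 1 time(s)
  19 appears 1 time(s)
Maximum frequency is 3.
Only 13 reaches that frequency, so it is the mode.
Final answer: 13


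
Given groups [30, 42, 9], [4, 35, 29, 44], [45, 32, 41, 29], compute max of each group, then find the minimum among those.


Find max of each group:
  Group 1: [30, 42, 9] -> max = 42
  Group 2: [4, 35, 29, 44] -> max = 44
  Group 3: [45, 32, 41, 29] -> max = 45
Maxes: [42, 44, 45]
Minimum of maxes = 42
Final answer: 42


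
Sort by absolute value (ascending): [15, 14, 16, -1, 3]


Compute absolute values:
  |15| = 15
  |14| = 14
  |16| = 16
  |-1| = 1
  |3| = 3
Absolute values in increasing order: 1 < 3 < 14 < 15 < 16
Listing the original numbers in that order gives the answer.
Final answer: [-1, 3, 14, 15, 16]


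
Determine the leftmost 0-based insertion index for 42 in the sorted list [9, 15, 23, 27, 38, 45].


List is sorted: [9, 15, 23, 27, 38, 45]
We need the leftmost position where 42 can be inserted, i.e. the first index whose element is >= 42 (or the end of the list if none is).
Binary search with low=0, high=6 (0-based indices):
  low=0, high=6, mid=3: a[3]=27 < 42, so low = 4
  low=4, high=6, mid=5: a[5]=45 >= 42, so high = 5
  low=4, high=5, mid=4: a[4]=38 < 42, so low = 5
Now low = high = 5, so the insertion index is 5.
Final answer: 5


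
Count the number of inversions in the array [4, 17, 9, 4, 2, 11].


For each element, count the later elements that are smaller than it:
  4 (index 0): smaller elements after it = [2] -> 1
  17 (index 1): smaller elements after it = [9, 4, 2, 11] -> 4
  9 (index 2): smaller elements after it = [4, 2] -> 2
  4 (index 3): smaller elements after it = [2] -> 1
  2 (index 4): smaller elements after it = [] -> 0
Total inversions = 1 + 4 + 2 + 1 + 0 = 8
Final answer: 8


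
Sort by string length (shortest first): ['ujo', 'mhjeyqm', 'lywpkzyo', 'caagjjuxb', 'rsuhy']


Compute lengths:
  'ujo' has length 3
  'mhjeyqm' has length 7
  'lywpkzyo' has length 8
  'caagjjuxb' has length 9
  'rsuhy' has length 5
Lengths in increasing order: 3 < 5 < 7 < 8 < 9
Listing the words in that order gives the answer.
Final answer: ['ujo', 'rsuhy', 'mhjeyqm', 'lywpkzyo', 'caagjjuxb']


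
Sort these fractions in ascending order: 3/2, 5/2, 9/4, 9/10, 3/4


Convert to decimal for comparison:
  3/2 = 1.5
  5/2 = 2.5
  9/4 = 2.25
  9/10 = 0.9
  3/4 = 0.75
Decimals in increasing order: 0.75 < 0.9 < 1.5 < 2.25 < 2.5
Writing each back as its fraction gives the sorted order.
Final answer: 3/4, 9/10, 3/2, 9/4, 5/2


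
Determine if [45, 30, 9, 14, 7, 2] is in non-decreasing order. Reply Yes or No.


Check consecutive pairs:
  45 <= 30? False
  30 <= 9? False
  9 <= 14? True
  14 <= 7? False
  7 <= 2? False
4 consecutive pair(s) are out of order, so the list is not sorted.
Final answer: No


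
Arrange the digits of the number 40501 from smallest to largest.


The number 40501 has digits: 4, 0, 5, 0, 1
Sorted: 0, 0, 1, 4, 5
Joining the sorted digits gives the result.
Final answer: 00145


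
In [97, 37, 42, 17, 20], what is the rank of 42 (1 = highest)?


Sort descending: [97, 42, 37, 20, 17]
Find 42 in the sorted list.
42 is at position 2.
Final answer: 2


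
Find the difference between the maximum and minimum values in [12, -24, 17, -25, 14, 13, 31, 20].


Maximum value: 31
Minimum value: -25
Range = 31 - (-25) = 56
Final answer: 56


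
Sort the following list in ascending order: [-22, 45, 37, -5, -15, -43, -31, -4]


Original list: [-22, 45, 37, -5, -15, -43, -31, -4]
Repeatedly take the smallest remaining element:
  Remaining [-22, 45, 37, -5, -15, -43, -31, -4] -> smallest is -43
  Remaining [-22, 45, 37, -5, -15, -31, -4] -> smallest is -31
  Remaining [-22, 45, 37, -5, -15, -4] -> smallest is -22
  Remaining [45, 37, -5, -15, -4] -> smallest is -15
  Remaining [45, 37, -5, -4] -> smallest is -5
  Remaining [45, 37, -4] -> smallest is -4
  Remaining [45, 37] -> smallest is 37
  Remaining [45] -> smallest is 45
Collecting the picks in order gives the sorted list.
Final answer: [-43, -31, -22, -15, -5, -4, 37, 45]


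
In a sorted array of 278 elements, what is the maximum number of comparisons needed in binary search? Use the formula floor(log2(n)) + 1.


Binary search halves the search space each step.
Maximum comparisons = floor(log2(278)) + 1
log2(278) = 8.1189
floor(log2(278)) = 8, so 8 + 1 = 9
Final answer: 9


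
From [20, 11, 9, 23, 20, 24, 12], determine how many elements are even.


Check each element:
  20 is even
  11 is odd
  9 is odd
  23 is odd
  20 is even
  24 is even
  12 is even
Evens: [20, 20, 24, 12]
Count of evens = 4
Final answer: 4


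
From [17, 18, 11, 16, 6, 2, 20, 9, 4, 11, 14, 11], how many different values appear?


List all unique values:
Distinct values: [2, 4, 6, 9, 11, 14, 16, 17, 18, 20]
Count = 10
Final answer: 10


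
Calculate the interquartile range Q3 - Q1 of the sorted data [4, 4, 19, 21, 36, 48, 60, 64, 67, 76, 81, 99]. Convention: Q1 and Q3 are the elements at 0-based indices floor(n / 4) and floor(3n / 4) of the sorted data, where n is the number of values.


The data has n = 12 elements.
Q1 index = floor(12 / 4) = floor(3) = 3; Q3 index = floor(3 * 12 / 4) = floor(9) = 9
Q1 = element at index 3 = 21
Q3 = element at index 9 = 76
IQR = 76 - 21 = 55
Final answer: 55


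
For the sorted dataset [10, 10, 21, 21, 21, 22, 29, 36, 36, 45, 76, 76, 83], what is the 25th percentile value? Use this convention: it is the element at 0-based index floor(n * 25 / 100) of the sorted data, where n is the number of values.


The dataset has n = 13 elements.
Index = floor(13 * 25 / 100) = floor(325 / 100) = floor(3.25) = 3
Counting from index 0 in the sorted data, the element at index 3 is 21.
Final answer: 21


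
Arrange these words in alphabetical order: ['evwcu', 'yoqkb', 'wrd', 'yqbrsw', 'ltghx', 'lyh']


Compare strings character by character (the first differing letter decides):
  'evwcu' < 'ltghx' since 'e' < 'l' at position 1
  'ltghx' < 'lyh' since 't' < 'y' at position 2
  'lyh' < 'wrd' since 'l' < 'w' at position 1
  'wrd' < 'yoqkb' since 'w' < 'y' at position 1
  'yoqkb' < 'yqbrsw' since 'o' < 'q' at position 2
Chaining these comparisons gives the alphabetical order.
Final answer: ['evwcu', 'ltghx', 'lyh', 'wrd', 'yoqkb', 'yqbrsw']


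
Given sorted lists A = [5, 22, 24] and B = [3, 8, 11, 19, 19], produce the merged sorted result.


List A: [5, 22, 24]
List B: [3, 8, 11, 19, 19]
Repeatedly compare the front elements and take the smaller:
  5 vs 3 -> take 3
  5 vs 8 -> take 5
  22 vs 8 -> take 8
  22 vs 11 -> take 11
  22 vs 19 -> take 19
  22 vs 19 -> take 19
  B is exhausted; append the rest of A: [22, 24]
Final answer: [3, 5, 8, 11, 19, 19, 22, 24]


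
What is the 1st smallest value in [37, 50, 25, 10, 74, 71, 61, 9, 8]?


Sort ascending: [8, 9, 10, 25, 37, 50, 61, 71, 74]
The 1st element (1-indexed) is at index 0.
Value = 8
Final answer: 8


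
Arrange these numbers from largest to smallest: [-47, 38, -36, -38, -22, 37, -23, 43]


Original list: [-47, 38, -36, -38, -22, 37, -23, 43]
Repeatedly take the largest remaining element:
  Remaining [-47, 38, -36, -38, -22, 37, -23, 43] -> largest is 43
  Remaining [-47, 38, -36, -38, -22, 37, -23] -> largest is 38
  Remaining [-47, -36, -38, -22, 37, -23] -> largest is 37
  Remaining [-47, -36, -38, -22, -23] -> largest is -22
  Remaining [-47, -36, -38, -23] -> largest is -23
  Remaining [-47, -36, -38] -> largest is -36
  Remaining [-47, -38] -> largest is -38
  Remaining [-47] -> largest is -47
Collecting the picks in order gives the descending list.
Final answer: [43, 38, 37, -22, -23, -36, -38, -47]


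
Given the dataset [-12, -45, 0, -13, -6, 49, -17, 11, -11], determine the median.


First, sort the list: [-45, -17, -13, -12, -11, -6, 0, 11, 49]
The list has 9 elements (odd count).
The middle index is 4 (0-based), and the element there is -11.
Final answer: -11


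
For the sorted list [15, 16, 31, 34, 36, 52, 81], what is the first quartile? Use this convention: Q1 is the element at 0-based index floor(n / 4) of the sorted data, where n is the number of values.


The list has n = 7 elements.
Q1 index = floor(7 / 4) = floor(1.75) = 1
Counting from index 0 in the sorted data, the element at index 1 is 16.
Final answer: 16


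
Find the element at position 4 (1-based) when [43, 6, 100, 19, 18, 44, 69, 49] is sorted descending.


Sort descending: [100, 69, 49, 44, 43, 19, 18, 6]
The 4th element (1-indexed) is at index 3.
Value = 44
Final answer: 44


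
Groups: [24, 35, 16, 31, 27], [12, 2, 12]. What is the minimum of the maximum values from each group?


Find max of each group:
  Group 1: [24, 35, 16, 31, 27] -> max = 35
  Group 2: [12, 2, 12] -> max = 12
Maxes: [35, 12]
Minimum of maxes = 12
Final answer: 12


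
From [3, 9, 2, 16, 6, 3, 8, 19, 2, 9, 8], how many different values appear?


List all unique values:
Distinct values: [2, 3, 6, 8, 9, 16, 19]
Count = 7
Final answer: 7


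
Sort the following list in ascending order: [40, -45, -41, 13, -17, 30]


Original list: [40, -45, -41, 13, -17, 30]
Repeatedly take the smallest remaining element:
  Remaining [40, -45, -41, 13, -17, 30] -> smallest is -45
  Remaining [40, -41, 13, -17, 30] -> smallest is -41
  Remaining [40, 13, -17, 30] -> smallest is -17
  Remaining [40, 13, 30] -> smallest is 13
  Remaining [40, 30] -> smallest is 30
  Remaining [40] -> smallest is 40
Collecting the picks in order gives the sorted list.
Final answer: [-45, -41, -17, 13, 30, 40]


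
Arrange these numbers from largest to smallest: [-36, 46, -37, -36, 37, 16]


Original list: [-36, 46, -37, -36, 37, 16]
Repeatedly take the largest remaining element:
  Remaining [-36, 46, -37, -36, 37, 16] -> largest is 46
  Remaining [-36, -37, -36, 37, 16] -> largest is 37
  Remaining [-36, -37, -36, 16] -> largest is 16
  Remaining [-36, -37, -36] -> largest is -36
  Remaining [-37, -36] -> largest is -36
  Remaining [-37] -> largest is -37
Collecting the picks in order gives the descending list.
Final answer: [46, 37, 16, -36, -36, -37]


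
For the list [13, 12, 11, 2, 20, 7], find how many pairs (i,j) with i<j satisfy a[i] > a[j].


For each element, count the later elements that are smaller than it:
  13 (index 0): smaller elements after it = [12, 11, 2, 7] -> 4
  12 (index 1): smaller elements after it = [11, 2, 7] -> 3
  11 (index 2): smaller elements after it = [2, 7] -> 2
  2 (index 3): smaller elements after it = [] -> 0
  20 (index 4): smaller elements after it = [7] -> 1
Total inversions = 4 + 3 + 2 + 0 + 1 = 10
Final answer: 10
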